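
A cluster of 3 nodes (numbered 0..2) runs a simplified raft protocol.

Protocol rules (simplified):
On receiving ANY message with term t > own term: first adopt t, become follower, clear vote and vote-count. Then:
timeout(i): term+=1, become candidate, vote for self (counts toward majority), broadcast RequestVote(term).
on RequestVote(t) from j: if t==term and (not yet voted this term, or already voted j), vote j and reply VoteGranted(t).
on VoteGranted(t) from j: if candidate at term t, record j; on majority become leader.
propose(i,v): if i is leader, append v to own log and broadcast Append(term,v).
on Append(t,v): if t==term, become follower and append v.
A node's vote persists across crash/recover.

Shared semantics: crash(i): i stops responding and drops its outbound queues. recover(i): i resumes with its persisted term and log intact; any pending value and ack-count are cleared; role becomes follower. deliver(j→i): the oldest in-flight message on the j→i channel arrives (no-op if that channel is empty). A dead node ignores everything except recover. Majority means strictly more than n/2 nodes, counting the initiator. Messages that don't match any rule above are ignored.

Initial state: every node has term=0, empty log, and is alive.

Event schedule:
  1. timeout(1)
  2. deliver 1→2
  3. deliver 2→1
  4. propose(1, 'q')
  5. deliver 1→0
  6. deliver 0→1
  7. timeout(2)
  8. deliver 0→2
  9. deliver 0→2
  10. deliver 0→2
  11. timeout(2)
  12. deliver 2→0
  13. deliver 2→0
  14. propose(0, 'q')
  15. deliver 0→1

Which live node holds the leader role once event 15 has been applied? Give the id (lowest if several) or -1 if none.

e1 timeout(1): 1[cand,t=1,-]
e2 deliver 1→2: 2[foll,t=1,-]
e3 deliver 2→1: 1[lead,t=1,-]
e4 propose(1,'q'): 1[lead,t=1,q]
e5 deliver 1→0: 0[foll,t=1,-]
e6 deliver 0→1: ·
e7 timeout(2): 2[cand,t=2,-]
e8 deliver 0→2: ·
e9 deliver 0→2: ·
e10 deliver 0→2: ·
e11 timeout(2): 2[cand,t=3,-]
e12 deliver 2→0: 0[foll,t=2,-]
e13 deliver 2→0: 0[foll,t=3,-]
e14 propose(0,'q'): ·
e15 deliver 0→1: ·

1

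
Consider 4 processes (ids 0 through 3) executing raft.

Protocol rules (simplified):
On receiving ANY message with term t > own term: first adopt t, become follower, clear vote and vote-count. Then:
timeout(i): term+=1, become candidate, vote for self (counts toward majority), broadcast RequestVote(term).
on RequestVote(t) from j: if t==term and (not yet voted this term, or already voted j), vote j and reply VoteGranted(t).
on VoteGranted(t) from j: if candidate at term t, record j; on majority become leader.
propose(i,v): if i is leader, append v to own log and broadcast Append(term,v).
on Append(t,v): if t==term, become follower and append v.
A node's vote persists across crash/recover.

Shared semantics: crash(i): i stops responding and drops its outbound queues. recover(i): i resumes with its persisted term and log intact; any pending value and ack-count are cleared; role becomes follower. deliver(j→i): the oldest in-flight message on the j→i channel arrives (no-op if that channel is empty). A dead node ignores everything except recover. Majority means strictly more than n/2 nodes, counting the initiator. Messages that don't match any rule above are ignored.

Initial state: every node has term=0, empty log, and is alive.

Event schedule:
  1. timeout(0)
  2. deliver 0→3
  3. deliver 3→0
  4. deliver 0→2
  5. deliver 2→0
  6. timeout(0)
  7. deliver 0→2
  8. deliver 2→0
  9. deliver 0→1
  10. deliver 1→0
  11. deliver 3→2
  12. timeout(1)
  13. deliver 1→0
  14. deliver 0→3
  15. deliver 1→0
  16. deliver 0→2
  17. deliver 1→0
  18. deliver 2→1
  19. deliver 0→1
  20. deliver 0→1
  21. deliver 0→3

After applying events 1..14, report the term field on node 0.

2

1. timeout(0):  <0:cand t1 ->
2. deliver 0→3:  <3:foll t1 ->
3. deliver 3→0:  nop
4. deliver 0→2:  <2:foll t1 ->
5. deliver 2→0:  <0:lead t1 ->
6. timeout(0):  <0:cand t2 ->
7. deliver 0→2:  <2:foll t2 ->
8. deliver 2→0:  nop
9. deliver 0→1:  <1:foll t1 ->
10. deliver 1→0:  nop
11. deliver 3→2:  nop
12. timeout(1):  <1:cand t2 ->
13. deliver 1→0:  nop
14. deliver 0→3:  <3:foll t2 ->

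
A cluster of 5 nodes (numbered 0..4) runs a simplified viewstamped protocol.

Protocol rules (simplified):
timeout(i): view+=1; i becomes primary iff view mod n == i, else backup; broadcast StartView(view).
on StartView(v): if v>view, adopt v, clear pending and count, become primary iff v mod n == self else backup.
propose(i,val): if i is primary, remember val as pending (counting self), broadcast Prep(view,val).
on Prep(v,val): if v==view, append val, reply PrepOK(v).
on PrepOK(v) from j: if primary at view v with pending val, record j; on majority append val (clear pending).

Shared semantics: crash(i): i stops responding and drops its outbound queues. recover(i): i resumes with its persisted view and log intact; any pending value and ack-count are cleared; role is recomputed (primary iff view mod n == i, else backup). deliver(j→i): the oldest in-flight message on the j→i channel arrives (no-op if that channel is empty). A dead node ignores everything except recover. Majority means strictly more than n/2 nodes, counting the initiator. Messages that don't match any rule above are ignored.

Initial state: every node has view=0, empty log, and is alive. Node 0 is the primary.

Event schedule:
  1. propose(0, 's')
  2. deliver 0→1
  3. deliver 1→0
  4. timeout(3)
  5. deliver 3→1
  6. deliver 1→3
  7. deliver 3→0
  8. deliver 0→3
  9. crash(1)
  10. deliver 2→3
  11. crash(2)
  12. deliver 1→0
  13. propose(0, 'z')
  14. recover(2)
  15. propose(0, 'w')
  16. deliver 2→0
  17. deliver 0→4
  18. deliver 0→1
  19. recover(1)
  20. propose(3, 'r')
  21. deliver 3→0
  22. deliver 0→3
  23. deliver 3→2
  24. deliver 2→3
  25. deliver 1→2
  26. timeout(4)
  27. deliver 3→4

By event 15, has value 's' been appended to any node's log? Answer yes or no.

yes

1. propose(0,'s'):  nop
2. deliver 0→1:  <1:back v0 s>
3. deliver 1→0:  nop
4. timeout(3):  <3:back v1 ->
5. deliver 3→1:  <1:prim v1 s>
6. deliver 1→3:  nop
7. deliver 3→0:  <0:back v1 ->
8. deliver 0→3:  nop
9. crash(1):  <1:✗prim v1 s>
10. deliver 2→3:  nop
11. crash(2):  <2:✗back v0 ->
12. deliver 1→0:  nop
13. propose(0,'z'):  nop
14. recover(2):  <2:back v0 ->
15. propose(0,'w'):  nop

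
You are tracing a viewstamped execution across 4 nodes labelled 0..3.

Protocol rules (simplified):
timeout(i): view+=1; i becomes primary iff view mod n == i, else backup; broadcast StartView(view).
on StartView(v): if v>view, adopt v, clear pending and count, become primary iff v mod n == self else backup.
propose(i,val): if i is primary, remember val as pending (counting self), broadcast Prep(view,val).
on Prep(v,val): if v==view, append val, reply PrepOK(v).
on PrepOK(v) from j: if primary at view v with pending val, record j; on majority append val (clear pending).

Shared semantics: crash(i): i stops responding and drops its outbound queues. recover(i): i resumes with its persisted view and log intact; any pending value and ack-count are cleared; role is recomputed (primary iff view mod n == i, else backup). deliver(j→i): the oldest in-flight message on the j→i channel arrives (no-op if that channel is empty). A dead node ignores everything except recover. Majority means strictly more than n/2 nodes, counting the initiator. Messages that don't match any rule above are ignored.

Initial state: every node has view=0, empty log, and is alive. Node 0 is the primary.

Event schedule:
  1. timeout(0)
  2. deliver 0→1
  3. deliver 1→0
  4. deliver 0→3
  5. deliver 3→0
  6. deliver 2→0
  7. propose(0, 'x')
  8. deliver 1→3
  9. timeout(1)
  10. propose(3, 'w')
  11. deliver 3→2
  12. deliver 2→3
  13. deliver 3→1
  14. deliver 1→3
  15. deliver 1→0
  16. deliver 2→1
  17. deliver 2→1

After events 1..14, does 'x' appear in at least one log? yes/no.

no

step 1 timeout(0): 0={back,v=1,log=-}
step 2 deliver 0→1: 1={prim,v=1,log=-}
step 3 deliver 1→0: —
step 4 deliver 0→3: 3={back,v=1,log=-}
step 5 deliver 3→0: —
step 6 deliver 2→0: —
step 7 propose(0,'x'): —
step 8 deliver 1→3: —
step 9 timeout(1): 1={back,v=2,log=-}
step 10 propose(3,'w'): —
step 11 deliver 3→2: —
step 12 deliver 2→3: —
step 13 deliver 3→1: —
step 14 deliver 1→3: 3={back,v=2,log=-}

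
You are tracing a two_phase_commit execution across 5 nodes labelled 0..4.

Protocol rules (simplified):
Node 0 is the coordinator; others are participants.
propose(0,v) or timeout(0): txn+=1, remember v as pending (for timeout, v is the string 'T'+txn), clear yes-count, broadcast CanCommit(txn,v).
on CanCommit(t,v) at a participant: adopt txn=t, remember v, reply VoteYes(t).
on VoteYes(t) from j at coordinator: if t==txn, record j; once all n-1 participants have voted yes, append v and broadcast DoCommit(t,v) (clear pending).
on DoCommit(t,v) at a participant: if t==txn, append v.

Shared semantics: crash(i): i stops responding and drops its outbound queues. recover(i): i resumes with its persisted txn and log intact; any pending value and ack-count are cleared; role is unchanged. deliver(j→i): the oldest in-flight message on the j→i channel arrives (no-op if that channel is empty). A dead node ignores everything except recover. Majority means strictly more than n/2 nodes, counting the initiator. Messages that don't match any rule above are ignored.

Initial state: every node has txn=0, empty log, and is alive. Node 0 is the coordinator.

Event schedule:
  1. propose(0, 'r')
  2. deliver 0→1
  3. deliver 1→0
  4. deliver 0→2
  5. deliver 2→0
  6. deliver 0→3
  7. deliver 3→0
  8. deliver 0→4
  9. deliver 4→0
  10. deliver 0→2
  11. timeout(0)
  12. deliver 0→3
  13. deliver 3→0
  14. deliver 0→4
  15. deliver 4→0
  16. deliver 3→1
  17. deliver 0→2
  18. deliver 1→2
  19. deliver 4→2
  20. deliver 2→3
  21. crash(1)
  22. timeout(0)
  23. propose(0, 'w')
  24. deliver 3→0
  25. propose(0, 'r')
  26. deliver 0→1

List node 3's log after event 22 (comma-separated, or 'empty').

[1] propose(0,'r') → N0(coor t1 [-])
[2] deliver 0→1 → N1(part t1 [-])
[3] deliver 1→0 → ∅
[4] deliver 0→2 → N2(part t1 [-])
[5] deliver 2→0 → ∅
[6] deliver 0→3 → N3(part t1 [-])
[7] deliver 3→0 → ∅
[8] deliver 0→4 → N4(part t1 [-])
[9] deliver 4→0 → N0(coor t1 [r])
[10] deliver 0→2 → N2(part t1 [r])
[11] timeout(0) → N0(coor t2 [r])
[12] deliver 0→3 → N3(part t1 [r])
[13] deliver 3→0 → ∅
[14] deliver 0→4 → N4(part t1 [r])
[15] deliver 4→0 → ∅
[16] deliver 3→1 → ∅
[17] deliver 0→2 → N2(part t2 [r])
[18] deliver 1→2 → ∅
[19] deliver 4→2 → ∅
[20] deliver 2→3 → ∅
[21] crash(1) → N1(✗part t1 [-])
[22] timeout(0) → N0(coor t3 [r])

r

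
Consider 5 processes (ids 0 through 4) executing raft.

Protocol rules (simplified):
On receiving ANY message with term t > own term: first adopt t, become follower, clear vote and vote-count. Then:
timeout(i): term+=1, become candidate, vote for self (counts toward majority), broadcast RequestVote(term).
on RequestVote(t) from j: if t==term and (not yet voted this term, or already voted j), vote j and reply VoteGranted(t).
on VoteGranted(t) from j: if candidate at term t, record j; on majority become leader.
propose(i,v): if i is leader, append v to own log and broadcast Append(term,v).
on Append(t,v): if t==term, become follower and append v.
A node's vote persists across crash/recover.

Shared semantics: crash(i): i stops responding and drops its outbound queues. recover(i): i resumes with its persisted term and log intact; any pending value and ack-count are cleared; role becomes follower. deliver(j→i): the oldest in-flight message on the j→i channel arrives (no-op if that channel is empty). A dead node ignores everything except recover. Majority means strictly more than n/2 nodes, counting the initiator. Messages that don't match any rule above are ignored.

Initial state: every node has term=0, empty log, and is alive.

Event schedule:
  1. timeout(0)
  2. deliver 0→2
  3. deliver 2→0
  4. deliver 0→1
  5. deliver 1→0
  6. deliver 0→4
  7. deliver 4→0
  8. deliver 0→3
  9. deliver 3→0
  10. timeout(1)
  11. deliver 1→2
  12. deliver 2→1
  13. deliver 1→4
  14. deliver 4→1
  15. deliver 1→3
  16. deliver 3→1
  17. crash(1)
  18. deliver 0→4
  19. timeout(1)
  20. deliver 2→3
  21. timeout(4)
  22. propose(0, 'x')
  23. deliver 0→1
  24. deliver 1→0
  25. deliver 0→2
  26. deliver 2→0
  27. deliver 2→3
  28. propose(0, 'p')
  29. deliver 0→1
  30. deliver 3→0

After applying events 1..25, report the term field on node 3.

e1 timeout(0): 0[cand,t=1,-]
e2 deliver 0→2: 2[foll,t=1,-]
e3 deliver 2→0: ·
e4 deliver 0→1: 1[foll,t=1,-]
e5 deliver 1→0: 0[lead,t=1,-]
e6 deliver 0→4: 4[foll,t=1,-]
e7 deliver 4→0: ·
e8 deliver 0→3: 3[foll,t=1,-]
e9 deliver 3→0: ·
e10 timeout(1): 1[cand,t=2,-]
e11 deliver 1→2: 2[foll,t=2,-]
e12 deliver 2→1: ·
e13 deliver 1→4: 4[foll,t=2,-]
e14 deliver 4→1: 1[lead,t=2,-]
e15 deliver 1→3: 3[foll,t=2,-]
e16 deliver 3→1: ·
e17 crash(1): 1[✗lead,t=2,-]
e18 deliver 0→4: ·
e19 timeout(1): ·
e20 deliver 2→3: ·
e21 timeout(4): 4[cand,t=3,-]
e22 propose(0,'x'): 0[lead,t=1,x]
e23 deliver 0→1: ·
e24 deliver 1→0: ·
e25 deliver 0→2: ·

2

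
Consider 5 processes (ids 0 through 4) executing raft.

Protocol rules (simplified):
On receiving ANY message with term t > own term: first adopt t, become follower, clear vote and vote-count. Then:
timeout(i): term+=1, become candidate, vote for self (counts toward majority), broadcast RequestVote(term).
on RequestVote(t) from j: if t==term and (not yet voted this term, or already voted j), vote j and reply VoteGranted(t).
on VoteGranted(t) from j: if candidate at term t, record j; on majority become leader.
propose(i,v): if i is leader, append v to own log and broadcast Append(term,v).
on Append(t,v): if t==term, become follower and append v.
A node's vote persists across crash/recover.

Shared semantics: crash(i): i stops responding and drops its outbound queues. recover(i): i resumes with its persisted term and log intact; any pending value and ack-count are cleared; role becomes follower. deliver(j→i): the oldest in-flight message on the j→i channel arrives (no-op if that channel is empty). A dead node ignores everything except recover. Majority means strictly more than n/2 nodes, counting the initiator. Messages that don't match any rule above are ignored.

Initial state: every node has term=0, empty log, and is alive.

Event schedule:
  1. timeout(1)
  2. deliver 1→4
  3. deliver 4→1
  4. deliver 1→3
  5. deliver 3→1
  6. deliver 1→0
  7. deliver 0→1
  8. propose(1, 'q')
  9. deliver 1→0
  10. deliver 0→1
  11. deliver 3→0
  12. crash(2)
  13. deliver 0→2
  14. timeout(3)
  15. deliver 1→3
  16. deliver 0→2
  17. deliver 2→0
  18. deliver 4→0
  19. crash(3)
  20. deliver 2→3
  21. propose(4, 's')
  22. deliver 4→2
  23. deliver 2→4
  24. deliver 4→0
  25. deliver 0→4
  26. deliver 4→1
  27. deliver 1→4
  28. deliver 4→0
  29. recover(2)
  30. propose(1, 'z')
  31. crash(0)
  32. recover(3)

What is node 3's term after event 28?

2

e1 timeout(1): 1[cand,t=1,-]
e2 deliver 1→4: 4[foll,t=1,-]
e3 deliver 4→1: ·
e4 deliver 1→3: 3[foll,t=1,-]
e5 deliver 3→1: 1[lead,t=1,-]
e6 deliver 1→0: 0[foll,t=1,-]
e7 deliver 0→1: ·
e8 propose(1,'q'): 1[lead,t=1,q]
e9 deliver 1→0: 0[foll,t=1,q]
e10 deliver 0→1: ·
e11 deliver 3→0: ·
e12 crash(2): 2[✗foll,t=0,-]
e13 deliver 0→2: ·
e14 timeout(3): 3[cand,t=2,-]
e15 deliver 1→3: ·
e16 deliver 0→2: ·
e17 deliver 2→0: ·
e18 deliver 4→0: ·
e19 crash(3): 3[✗cand,t=2,-]
e20 deliver 2→3: ·
e21 propose(4,'s'): ·
e22 deliver 4→2: ·
e23 deliver 2→4: ·
e24 deliver 4→0: ·
e25 deliver 0→4: ·
e26 deliver 4→1: ·
e27 deliver 1→4: 4[foll,t=1,q]
e28 deliver 4→0: ·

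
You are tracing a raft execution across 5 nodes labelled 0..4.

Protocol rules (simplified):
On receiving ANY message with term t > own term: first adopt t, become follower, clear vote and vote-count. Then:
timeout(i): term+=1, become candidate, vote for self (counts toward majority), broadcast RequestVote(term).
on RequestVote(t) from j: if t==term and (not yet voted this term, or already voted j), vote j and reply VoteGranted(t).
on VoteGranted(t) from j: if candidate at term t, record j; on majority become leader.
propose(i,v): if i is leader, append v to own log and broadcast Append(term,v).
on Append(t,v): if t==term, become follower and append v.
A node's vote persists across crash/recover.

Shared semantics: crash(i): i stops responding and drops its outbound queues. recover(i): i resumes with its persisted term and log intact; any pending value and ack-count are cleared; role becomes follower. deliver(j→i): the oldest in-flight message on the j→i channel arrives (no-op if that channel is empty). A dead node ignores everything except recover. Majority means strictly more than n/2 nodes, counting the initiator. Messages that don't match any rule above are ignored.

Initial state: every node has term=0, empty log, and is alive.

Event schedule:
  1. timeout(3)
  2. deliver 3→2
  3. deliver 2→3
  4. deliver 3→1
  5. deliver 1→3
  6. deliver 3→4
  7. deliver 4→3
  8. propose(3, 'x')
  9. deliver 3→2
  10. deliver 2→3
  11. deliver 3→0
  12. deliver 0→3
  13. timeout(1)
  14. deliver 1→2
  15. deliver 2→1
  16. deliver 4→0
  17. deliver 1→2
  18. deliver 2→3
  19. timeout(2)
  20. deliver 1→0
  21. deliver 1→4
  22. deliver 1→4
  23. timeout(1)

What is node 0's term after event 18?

e1 timeout(3): 3[cand,t=1,-]
e2 deliver 3→2: 2[foll,t=1,-]
e3 deliver 2→3: ·
e4 deliver 3→1: 1[foll,t=1,-]
e5 deliver 1→3: 3[lead,t=1,-]
e6 deliver 3→4: 4[foll,t=1,-]
e7 deliver 4→3: ·
e8 propose(3,'x'): 3[lead,t=1,x]
e9 deliver 3→2: 2[foll,t=1,x]
e10 deliver 2→3: ·
e11 deliver 3→0: 0[foll,t=1,-]
e12 deliver 0→3: ·
e13 timeout(1): 1[cand,t=2,-]
e14 deliver 1→2: 2[foll,t=2,x]
e15 deliver 2→1: ·
e16 deliver 4→0: ·
e17 deliver 1→2: ·
e18 deliver 2→3: ·

1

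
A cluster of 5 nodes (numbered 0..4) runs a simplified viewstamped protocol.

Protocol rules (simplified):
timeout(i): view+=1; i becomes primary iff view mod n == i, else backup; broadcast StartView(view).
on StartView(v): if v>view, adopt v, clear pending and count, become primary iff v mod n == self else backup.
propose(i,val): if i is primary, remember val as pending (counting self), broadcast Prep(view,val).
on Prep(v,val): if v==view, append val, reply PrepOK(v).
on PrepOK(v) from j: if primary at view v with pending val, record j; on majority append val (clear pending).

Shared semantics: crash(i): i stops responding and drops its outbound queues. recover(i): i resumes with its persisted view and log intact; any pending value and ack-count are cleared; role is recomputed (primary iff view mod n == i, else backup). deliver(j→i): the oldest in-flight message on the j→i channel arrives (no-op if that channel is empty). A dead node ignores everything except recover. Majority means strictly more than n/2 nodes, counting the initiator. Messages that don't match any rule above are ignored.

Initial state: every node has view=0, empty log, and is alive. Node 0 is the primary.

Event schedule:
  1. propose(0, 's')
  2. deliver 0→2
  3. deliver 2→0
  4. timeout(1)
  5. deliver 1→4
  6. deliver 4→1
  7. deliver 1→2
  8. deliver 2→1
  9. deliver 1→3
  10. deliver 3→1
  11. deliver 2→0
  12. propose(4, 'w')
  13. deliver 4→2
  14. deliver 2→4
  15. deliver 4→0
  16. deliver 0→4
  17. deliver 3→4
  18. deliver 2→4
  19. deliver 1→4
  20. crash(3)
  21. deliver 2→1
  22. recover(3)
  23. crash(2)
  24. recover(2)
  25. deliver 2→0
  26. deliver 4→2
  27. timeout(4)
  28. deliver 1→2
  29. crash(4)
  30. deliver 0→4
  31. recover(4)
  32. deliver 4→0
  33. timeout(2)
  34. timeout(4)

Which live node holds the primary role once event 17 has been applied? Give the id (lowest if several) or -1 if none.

0

1. propose(0,'s'):  nop
2. deliver 0→2:  <2:back v0 s>
3. deliver 2→0:  nop
4. timeout(1):  <1:prim v1 ->
5. deliver 1→4:  <4:back v1 ->
6. deliver 4→1:  nop
7. deliver 1→2:  <2:back v1 s>
8. deliver 2→1:  nop
9. deliver 1→3:  <3:back v1 ->
10. deliver 3→1:  nop
11. deliver 2→0:  nop
12. propose(4,'w'):  nop
13. deliver 4→2:  nop
14. deliver 2→4:  nop
15. deliver 4→0:  nop
16. deliver 0→4:  nop
17. deliver 3→4:  nop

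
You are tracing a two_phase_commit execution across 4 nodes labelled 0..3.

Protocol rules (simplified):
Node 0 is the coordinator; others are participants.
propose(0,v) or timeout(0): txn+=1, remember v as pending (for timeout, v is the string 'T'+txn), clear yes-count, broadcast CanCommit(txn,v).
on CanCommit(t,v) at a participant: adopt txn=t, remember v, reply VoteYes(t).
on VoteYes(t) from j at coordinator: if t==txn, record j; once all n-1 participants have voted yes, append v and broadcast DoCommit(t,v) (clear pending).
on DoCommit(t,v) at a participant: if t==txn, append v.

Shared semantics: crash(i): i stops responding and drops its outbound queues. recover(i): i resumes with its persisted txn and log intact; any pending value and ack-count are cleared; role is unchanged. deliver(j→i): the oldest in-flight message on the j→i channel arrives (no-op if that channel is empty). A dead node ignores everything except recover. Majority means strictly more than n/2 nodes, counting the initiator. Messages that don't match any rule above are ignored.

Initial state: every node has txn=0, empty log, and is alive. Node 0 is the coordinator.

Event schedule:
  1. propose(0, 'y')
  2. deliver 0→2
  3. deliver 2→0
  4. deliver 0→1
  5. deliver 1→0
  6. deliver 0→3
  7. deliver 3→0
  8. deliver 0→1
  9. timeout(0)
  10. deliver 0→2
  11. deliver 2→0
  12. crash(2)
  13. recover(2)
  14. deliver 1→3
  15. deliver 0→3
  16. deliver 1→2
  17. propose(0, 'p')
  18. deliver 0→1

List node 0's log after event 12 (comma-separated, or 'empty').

y

[1] propose(0,'y') → N0(coor t1 [-])
[2] deliver 0→2 → N2(part t1 [-])
[3] deliver 2→0 → ∅
[4] deliver 0→1 → N1(part t1 [-])
[5] deliver 1→0 → ∅
[6] deliver 0→3 → N3(part t1 [-])
[7] deliver 3→0 → N0(coor t1 [y])
[8] deliver 0→1 → N1(part t1 [y])
[9] timeout(0) → N0(coor t2 [y])
[10] deliver 0→2 → N2(part t1 [y])
[11] deliver 2→0 → ∅
[12] crash(2) → N2(✗part t1 [y])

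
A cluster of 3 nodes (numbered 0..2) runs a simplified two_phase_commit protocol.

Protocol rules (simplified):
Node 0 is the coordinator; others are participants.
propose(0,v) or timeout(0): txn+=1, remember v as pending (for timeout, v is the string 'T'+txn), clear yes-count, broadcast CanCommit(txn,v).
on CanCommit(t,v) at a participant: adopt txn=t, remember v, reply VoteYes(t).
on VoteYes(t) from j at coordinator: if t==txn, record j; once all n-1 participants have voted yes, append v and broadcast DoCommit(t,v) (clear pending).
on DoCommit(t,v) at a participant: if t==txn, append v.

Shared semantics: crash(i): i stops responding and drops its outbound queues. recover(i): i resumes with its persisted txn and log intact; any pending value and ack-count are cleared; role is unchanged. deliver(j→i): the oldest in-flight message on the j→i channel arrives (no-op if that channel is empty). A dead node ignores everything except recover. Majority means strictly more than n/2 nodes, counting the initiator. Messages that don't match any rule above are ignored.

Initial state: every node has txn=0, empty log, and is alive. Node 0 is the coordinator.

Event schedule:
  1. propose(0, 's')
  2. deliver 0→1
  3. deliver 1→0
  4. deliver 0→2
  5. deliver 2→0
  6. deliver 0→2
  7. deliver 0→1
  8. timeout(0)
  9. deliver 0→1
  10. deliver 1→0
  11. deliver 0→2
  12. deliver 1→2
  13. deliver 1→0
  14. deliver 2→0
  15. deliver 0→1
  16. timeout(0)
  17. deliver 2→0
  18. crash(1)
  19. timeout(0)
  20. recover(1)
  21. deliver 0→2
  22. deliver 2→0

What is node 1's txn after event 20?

2

[1] propose(0,'s') → N0(coor t1 [-])
[2] deliver 0→1 → N1(part t1 [-])
[3] deliver 1→0 → ∅
[4] deliver 0→2 → N2(part t1 [-])
[5] deliver 2→0 → N0(coor t1 [s])
[6] deliver 0→2 → N2(part t1 [s])
[7] deliver 0→1 → N1(part t1 [s])
[8] timeout(0) → N0(coor t2 [s])
[9] deliver 0→1 → N1(part t2 [s])
[10] deliver 1→0 → ∅
[11] deliver 0→2 → N2(part t2 [s])
[12] deliver 1→2 → ∅
[13] deliver 1→0 → ∅
[14] deliver 2→0 → N0(coor t2 [s,T2])
[15] deliver 0→1 → N1(part t2 [s,T2])
[16] timeout(0) → N0(coor t3 [s,T2])
[17] deliver 2→0 → ∅
[18] crash(1) → N1(✗part t2 [s,T2])
[19] timeout(0) → N0(coor t4 [s,T2])
[20] recover(1) → N1(part t2 [s,T2])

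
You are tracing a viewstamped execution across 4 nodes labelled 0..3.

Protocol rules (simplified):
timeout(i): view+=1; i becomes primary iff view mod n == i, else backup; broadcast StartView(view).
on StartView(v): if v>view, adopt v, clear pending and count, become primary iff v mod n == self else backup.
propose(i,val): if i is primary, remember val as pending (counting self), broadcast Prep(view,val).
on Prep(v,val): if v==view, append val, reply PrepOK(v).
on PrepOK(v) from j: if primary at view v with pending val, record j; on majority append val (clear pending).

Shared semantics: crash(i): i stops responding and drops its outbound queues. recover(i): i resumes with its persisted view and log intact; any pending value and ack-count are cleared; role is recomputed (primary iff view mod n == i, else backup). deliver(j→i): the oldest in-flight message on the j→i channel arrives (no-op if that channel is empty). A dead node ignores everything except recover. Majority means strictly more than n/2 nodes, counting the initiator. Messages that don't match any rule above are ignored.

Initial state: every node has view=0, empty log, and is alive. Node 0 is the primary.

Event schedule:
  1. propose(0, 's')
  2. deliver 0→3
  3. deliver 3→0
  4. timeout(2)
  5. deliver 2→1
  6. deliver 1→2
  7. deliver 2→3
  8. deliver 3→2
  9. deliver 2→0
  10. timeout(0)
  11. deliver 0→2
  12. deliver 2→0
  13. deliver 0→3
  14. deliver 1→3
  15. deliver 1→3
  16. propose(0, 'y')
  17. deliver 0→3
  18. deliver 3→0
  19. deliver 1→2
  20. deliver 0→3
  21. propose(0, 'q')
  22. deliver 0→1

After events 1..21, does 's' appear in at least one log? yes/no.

yes

e1 propose(0,'s'): ·
e2 deliver 0→3: 3[back,v=0,s]
e3 deliver 3→0: ·
e4 timeout(2): 2[back,v=1,-]
e5 deliver 2→1: 1[prim,v=1,-]
e6 deliver 1→2: ·
e7 deliver 2→3: 3[back,v=1,s]
e8 deliver 3→2: ·
e9 deliver 2→0: 0[back,v=1,-]
e10 timeout(0): 0[back,v=2,-]
e11 deliver 0→2: ·
e12 deliver 2→0: ·
e13 deliver 0→3: 3[back,v=2,s]
e14 deliver 1→3: ·
e15 deliver 1→3: ·
e16 propose(0,'y'): ·
e17 deliver 0→3: ·
e18 deliver 3→0: ·
e19 deliver 1→2: ·
e20 deliver 0→3: ·
e21 propose(0,'q'): ·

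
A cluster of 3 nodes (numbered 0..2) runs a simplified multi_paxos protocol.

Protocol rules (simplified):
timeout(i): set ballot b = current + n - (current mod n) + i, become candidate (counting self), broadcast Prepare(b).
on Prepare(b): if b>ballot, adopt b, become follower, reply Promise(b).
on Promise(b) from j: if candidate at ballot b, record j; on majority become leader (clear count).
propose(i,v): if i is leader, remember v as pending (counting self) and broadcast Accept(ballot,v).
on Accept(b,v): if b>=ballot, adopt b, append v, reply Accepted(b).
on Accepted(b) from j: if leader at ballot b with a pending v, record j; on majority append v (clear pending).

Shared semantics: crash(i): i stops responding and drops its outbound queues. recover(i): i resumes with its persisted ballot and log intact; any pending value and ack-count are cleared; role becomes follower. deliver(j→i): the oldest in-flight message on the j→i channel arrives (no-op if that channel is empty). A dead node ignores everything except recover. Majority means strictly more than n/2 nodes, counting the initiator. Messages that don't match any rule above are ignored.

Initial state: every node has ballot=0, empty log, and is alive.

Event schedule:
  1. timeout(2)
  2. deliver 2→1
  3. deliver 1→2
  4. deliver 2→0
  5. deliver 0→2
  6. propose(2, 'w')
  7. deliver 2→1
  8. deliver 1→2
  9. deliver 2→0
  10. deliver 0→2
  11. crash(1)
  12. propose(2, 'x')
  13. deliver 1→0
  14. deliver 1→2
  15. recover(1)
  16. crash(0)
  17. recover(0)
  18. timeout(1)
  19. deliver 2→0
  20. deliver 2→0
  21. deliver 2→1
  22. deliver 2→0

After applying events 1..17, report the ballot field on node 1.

5

step 1 timeout(2): 2={cand,b=5,log=-}
step 2 deliver 2→1: 1={foll,b=5,log=-}
step 3 deliver 1→2: 2={lead,b=5,log=-}
step 4 deliver 2→0: 0={foll,b=5,log=-}
step 5 deliver 0→2: —
step 6 propose(2,'w'): —
step 7 deliver 2→1: 1={foll,b=5,log=w}
step 8 deliver 1→2: 2={lead,b=5,log=w}
step 9 deliver 2→0: 0={foll,b=5,log=w}
step 10 deliver 0→2: —
step 11 crash(1): 1={✗foll,b=5,log=w}
step 12 propose(2,'x'): —
step 13 deliver 1→0: —
step 14 deliver 1→2: —
step 15 recover(1): 1={foll,b=5,log=w}
step 16 crash(0): 0={✗foll,b=5,log=w}
step 17 recover(0): 0={foll,b=5,log=w}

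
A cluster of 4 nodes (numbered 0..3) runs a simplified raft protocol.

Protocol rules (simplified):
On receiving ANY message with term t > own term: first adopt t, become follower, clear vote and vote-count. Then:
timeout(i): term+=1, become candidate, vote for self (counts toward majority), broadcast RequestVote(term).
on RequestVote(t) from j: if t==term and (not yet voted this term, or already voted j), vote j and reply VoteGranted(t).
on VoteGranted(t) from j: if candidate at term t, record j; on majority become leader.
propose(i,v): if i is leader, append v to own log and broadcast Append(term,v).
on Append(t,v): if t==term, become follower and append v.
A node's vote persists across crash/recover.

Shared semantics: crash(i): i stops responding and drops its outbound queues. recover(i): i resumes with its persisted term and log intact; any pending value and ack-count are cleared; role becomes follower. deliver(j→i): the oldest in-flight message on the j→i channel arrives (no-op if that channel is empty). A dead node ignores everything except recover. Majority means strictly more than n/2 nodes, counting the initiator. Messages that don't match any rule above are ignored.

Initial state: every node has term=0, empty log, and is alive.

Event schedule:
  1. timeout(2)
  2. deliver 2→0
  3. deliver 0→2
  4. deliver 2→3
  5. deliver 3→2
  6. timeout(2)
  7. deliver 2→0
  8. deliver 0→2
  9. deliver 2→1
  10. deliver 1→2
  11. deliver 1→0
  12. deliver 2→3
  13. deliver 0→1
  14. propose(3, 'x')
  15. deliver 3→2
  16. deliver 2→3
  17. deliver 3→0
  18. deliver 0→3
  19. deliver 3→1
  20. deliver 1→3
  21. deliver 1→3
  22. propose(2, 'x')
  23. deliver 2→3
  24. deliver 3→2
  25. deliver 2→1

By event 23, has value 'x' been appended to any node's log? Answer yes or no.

e1 timeout(2): 2[cand,t=1,-]
e2 deliver 2→0: 0[foll,t=1,-]
e3 deliver 0→2: ·
e4 deliver 2→3: 3[foll,t=1,-]
e5 deliver 3→2: 2[lead,t=1,-]
e6 timeout(2): 2[cand,t=2,-]
e7 deliver 2→0: 0[foll,t=2,-]
e8 deliver 0→2: ·
e9 deliver 2→1: 1[foll,t=1,-]
e10 deliver 1→2: ·
e11 deliver 1→0: ·
e12 deliver 2→3: 3[foll,t=2,-]
e13 deliver 0→1: ·
e14 propose(3,'x'): ·
e15 deliver 3→2: 2[lead,t=2,-]
e16 deliver 2→3: ·
e17 deliver 3→0: ·
e18 deliver 0→3: ·
e19 deliver 3→1: ·
e20 deliver 1→3: ·
e21 deliver 1→3: ·
e22 propose(2,'x'): 2[lead,t=2,x]
e23 deliver 2→3: 3[foll,t=2,x]

yes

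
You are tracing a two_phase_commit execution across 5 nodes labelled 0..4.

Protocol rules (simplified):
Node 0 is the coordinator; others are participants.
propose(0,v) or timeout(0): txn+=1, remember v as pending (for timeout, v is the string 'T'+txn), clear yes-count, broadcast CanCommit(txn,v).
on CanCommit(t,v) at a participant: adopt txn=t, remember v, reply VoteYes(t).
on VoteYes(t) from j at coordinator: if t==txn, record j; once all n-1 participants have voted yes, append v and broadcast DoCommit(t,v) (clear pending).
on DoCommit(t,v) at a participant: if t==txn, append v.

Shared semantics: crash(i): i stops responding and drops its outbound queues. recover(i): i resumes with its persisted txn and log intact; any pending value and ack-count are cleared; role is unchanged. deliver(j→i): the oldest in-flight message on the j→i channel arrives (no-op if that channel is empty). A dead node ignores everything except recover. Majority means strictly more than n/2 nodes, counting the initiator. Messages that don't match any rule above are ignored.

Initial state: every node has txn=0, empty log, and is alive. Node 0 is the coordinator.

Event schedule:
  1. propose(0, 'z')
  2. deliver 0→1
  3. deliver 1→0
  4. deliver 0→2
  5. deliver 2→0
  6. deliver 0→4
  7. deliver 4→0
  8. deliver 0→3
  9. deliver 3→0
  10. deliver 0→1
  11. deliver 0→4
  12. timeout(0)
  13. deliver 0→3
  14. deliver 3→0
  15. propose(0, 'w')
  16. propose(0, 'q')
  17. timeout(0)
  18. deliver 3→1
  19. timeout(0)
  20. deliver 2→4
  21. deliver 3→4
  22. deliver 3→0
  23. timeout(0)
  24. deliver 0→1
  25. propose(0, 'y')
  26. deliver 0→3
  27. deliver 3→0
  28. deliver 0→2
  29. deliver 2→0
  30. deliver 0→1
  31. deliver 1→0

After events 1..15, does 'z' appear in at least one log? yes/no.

yes

after 1 — propose(0,'z'): n0:coor/t1/[-]
after 2 — deliver 0→1: n1:part/t1/[-]
after 3 — deliver 1→0: ·
after 4 — deliver 0→2: n2:part/t1/[-]
after 5 — deliver 2→0: ·
after 6 — deliver 0→4: n4:part/t1/[-]
after 7 — deliver 4→0: ·
after 8 — deliver 0→3: n3:part/t1/[-]
after 9 — deliver 3→0: n0:coor/t1/[z]
after 10 — deliver 0→1: n1:part/t1/[z]
after 11 — deliver 0→4: n4:part/t1/[z]
after 12 — timeout(0): n0:coor/t2/[z]
after 13 — deliver 0→3: n3:part/t1/[z]
after 14 — deliver 3→0: ·
after 15 — propose(0,'w'): n0:coor/t3/[z]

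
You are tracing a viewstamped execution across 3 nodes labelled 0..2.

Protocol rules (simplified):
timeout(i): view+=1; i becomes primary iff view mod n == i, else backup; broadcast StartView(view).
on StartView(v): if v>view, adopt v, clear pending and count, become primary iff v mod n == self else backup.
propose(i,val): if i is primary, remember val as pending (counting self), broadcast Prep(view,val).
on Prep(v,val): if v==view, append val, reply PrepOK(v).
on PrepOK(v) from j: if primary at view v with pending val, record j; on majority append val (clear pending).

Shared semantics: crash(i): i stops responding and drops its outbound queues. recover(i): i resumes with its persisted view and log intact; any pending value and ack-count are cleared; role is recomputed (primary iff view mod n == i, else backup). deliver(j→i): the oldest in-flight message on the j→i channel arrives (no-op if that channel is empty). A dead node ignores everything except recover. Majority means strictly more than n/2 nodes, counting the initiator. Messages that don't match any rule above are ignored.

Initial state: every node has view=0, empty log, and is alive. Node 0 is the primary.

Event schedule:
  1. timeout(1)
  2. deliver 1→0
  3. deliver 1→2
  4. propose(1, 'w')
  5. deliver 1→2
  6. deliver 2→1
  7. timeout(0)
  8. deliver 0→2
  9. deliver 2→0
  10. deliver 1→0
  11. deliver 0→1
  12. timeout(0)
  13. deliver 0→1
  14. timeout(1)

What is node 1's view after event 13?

e1 timeout(1): 1[prim,v=1,-]
e2 deliver 1→0: 0[back,v=1,-]
e3 deliver 1→2: 2[back,v=1,-]
e4 propose(1,'w'): ·
e5 deliver 1→2: 2[back,v=1,w]
e6 deliver 2→1: 1[prim,v=1,w]
e7 timeout(0): 0[back,v=2,-]
e8 deliver 0→2: 2[prim,v=2,w]
e9 deliver 2→0: ·
e10 deliver 1→0: ·
e11 deliver 0→1: 1[back,v=2,w]
e12 timeout(0): 0[prim,v=3,-]
e13 deliver 0→1: 1[back,v=3,w]

3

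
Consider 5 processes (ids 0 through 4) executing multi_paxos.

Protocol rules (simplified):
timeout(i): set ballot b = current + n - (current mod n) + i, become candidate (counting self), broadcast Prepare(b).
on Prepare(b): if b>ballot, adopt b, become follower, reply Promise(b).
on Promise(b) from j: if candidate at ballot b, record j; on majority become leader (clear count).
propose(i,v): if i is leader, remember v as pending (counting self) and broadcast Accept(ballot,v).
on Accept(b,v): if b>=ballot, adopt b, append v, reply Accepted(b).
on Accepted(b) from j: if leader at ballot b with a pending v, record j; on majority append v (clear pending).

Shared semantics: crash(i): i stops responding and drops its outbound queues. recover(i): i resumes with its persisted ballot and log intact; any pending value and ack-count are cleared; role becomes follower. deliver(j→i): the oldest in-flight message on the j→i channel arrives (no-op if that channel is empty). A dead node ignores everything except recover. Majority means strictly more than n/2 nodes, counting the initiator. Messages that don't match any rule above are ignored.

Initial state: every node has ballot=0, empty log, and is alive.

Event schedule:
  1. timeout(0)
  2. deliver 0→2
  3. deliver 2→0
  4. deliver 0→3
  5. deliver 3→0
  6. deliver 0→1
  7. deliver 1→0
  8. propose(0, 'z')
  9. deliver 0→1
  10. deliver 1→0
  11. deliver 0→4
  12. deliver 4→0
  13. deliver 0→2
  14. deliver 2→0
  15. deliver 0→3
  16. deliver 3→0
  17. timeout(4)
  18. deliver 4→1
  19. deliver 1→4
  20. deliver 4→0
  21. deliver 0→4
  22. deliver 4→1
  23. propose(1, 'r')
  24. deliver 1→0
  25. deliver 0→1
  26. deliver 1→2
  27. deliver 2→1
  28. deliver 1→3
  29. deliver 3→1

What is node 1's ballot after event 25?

1. timeout(0):  <0:cand b5 ->
2. deliver 0→2:  <2:foll b5 ->
3. deliver 2→0:  nop
4. deliver 0→3:  <3:foll b5 ->
5. deliver 3→0:  <0:lead b5 ->
6. deliver 0→1:  <1:foll b5 ->
7. deliver 1→0:  nop
8. propose(0,'z'):  nop
9. deliver 0→1:  <1:foll b5 z>
10. deliver 1→0:  nop
11. deliver 0→4:  <4:foll b5 ->
12. deliver 4→0:  nop
13. deliver 0→2:  <2:foll b5 z>
14. deliver 2→0:  <0:lead b5 z>
15. deliver 0→3:  <3:foll b5 z>
16. deliver 3→0:  nop
17. timeout(4):  <4:cand b14 ->
18. deliver 4→1:  <1:foll b14 z>
19. deliver 1→4:  nop
20. deliver 4→0:  <0:foll b14 z>
21. deliver 0→4:  nop
22. deliver 4→1:  nop
23. propose(1,'r'):  nop
24. deliver 1→0:  nop
25. deliver 0→1:  nop

14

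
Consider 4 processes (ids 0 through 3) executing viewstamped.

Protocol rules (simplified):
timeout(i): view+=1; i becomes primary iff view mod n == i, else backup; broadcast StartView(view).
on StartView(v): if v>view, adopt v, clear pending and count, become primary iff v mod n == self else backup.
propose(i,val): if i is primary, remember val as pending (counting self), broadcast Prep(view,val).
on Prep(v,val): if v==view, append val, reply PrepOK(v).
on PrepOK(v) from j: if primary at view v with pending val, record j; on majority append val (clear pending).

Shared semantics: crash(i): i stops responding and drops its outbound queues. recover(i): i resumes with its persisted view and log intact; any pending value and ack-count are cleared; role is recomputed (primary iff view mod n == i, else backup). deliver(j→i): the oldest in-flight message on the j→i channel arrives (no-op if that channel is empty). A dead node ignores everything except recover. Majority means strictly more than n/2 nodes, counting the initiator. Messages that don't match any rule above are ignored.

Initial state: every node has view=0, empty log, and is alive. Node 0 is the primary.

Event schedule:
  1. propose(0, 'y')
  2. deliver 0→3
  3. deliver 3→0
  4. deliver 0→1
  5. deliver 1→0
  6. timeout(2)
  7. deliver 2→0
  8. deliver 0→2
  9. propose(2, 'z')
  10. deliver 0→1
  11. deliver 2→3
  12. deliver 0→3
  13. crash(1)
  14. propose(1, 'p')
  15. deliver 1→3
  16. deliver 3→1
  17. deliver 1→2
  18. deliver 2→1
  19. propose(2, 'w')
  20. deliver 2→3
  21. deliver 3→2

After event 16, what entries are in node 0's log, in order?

y

step 1 propose(0,'y'): —
step 2 deliver 0→3: 3={back,v=0,log=y}
step 3 deliver 3→0: —
step 4 deliver 0→1: 1={back,v=0,log=y}
step 5 deliver 1→0: 0={prim,v=0,log=y}
step 6 timeout(2): 2={back,v=1,log=-}
step 7 deliver 2→0: 0={back,v=1,log=y}
step 8 deliver 0→2: —
step 9 propose(2,'z'): —
step 10 deliver 0→1: —
step 11 deliver 2→3: 3={back,v=1,log=y}
step 12 deliver 0→3: —
step 13 crash(1): 1={✗back,v=0,log=y}
step 14 propose(1,'p'): —
step 15 deliver 1→3: —
step 16 deliver 3→1: —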